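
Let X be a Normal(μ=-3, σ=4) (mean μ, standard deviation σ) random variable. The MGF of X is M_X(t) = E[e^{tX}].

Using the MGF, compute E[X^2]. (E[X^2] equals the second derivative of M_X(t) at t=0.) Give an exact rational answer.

E[X^2] = D^2[M](0) = 25

M_X(t) = e^(8*t^2 - 3*t)
D^2[M](t) = (256*t^2*e^(8*t^2) - 96*t*e^(8*t^2) + 25*e^(8*t^2))*e^(-3*t)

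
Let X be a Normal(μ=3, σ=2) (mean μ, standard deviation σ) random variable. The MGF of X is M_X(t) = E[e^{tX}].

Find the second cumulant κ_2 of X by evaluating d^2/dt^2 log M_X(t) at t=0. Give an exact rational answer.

M_X(t) = e^(2*t^2 + 3*t)
K_X(t) = log M_X(t) = 2*t^2 + 3*t
K′(t) = 4*t + 3
K′′(t) = 4

κ_2 = K′′(0) = 4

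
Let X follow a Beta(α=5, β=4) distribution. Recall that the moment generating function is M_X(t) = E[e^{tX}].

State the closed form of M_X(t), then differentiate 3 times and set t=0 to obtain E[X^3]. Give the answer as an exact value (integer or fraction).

M_X(t) = ₁F₁(5; 9; t)
M′(t) = 5*₁F₁(6; 10; t)/9
M′′(t) = ₁F₁(7; 11; t)/3
M′′′(t) = 7*₁F₁(8; 12; t)/33

E[X^3] = M′′′(0) = 7/33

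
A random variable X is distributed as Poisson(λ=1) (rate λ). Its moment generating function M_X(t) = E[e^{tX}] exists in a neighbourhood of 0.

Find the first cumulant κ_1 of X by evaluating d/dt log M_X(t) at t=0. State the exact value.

κ_1 = K′(0) = 1

M_X(t) = e^(e^(t) - 1)
K_X(t) = log M_X(t) = e^(t) - 1
K′(t) = e^(t)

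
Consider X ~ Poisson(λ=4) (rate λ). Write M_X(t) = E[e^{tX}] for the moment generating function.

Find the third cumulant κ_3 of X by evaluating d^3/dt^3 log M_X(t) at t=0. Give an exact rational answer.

κ_3 = K^(3)(0) = 4

M_X(t) = e^(4*e^(t) - 4)
K_X(t) = log M_X(t) = 4*e^(t) - 4
K^(3)(t) = 4*e^(t)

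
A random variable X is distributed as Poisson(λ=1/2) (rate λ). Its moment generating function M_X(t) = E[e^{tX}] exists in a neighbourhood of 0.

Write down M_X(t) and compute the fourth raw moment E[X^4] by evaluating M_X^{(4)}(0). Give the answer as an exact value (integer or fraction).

E[X^4] = D^4[M](0) = 49/16

M_X(t) = e^(e^(t)/2 - 1/2)
D^4[M](t) = (e^(4*t)*e^(e^(t)/2) + 12*e^(3*t)*e^(e^(t)/2) + 28*e^(2*t)*e^(e^(t)/2) + 8*e^(t)*e^(e^(t)/2))*e^(-1/2)/16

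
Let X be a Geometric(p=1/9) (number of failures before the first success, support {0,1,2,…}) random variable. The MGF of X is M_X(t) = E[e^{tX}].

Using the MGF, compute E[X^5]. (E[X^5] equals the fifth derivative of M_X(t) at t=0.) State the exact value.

E[X^5] = d^5M/dt^5 |_{t=0} = 4993928

M_X(t) = 1/(9*(1 - 8*e^(t)/9))
dM/dt = 8*e^(t)/(64*e^(2*t) - 144*e^(t) + 81)
d^2M/dt^2 = (-64*e^(2*t) - 72*e^(t))/(512*e^(3*t) - 1728*e^(2*t) + 1944*e^(t) - 729)
d^3M/dt^3 = (512*e^(3*t) + 2304*e^(2*t) + 648*e^(t))/(4096*e^(4*t) - 18432*e^(3*t) + 31104*e^(2*t) - 23328*e^(t) + 6561)
d^4M/dt^4 = (-4096*e^(4*t) - 50688*e^(3*t) - 57024*e^(2*t) - 5832*e^(t))/(32768*e^(5*t) - 184320*e^(4*t) + 414720*e^(3*t) - 466560*e^(2*t) + 262440*e^(t) - 59049)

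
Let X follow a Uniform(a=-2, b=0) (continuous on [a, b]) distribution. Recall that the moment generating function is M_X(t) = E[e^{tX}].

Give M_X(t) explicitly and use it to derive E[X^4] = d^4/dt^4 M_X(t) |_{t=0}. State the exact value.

M_X(t) = (1 - e^(-2*t))/(2*t)
M^(4)(t) = (-8*t^4 - 16*t^3 - 24*t^2 - 24*t + 12*e^(2*t) - 12)*e^(-2*t)/t^5

E[X^4] = M^(4)(0) = 16/5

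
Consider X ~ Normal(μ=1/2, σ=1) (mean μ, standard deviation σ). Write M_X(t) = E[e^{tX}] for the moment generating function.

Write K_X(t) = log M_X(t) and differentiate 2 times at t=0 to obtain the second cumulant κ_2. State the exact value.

κ_2 = d^2K/dt^2 |_{t=0} = 1

M_X(t) = e^(t^2/2 + t/2)
K_X(t) = log M_X(t) = t^2/2 + t/2
dK/dt = t + 1/2
d^2K/dt^2 = 1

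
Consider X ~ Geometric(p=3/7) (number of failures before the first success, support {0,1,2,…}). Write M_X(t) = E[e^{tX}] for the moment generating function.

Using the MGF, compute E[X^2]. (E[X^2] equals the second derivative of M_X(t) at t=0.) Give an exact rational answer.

M_X(t) = 3/(7*(1 - 4*e^(t)/7))
M′(t) = 12*e^(t)/(16*e^(2*t) - 56*e^(t) + 49)
M′′(t) = (-48*e^(2*t) - 84*e^(t))/(64*e^(3*t) - 336*e^(2*t) + 588*e^(t) - 343)

E[X^2] = M′′(0) = 44/9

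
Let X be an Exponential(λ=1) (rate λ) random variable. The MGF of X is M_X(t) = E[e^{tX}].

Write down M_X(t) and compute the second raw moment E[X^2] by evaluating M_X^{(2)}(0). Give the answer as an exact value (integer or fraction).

M_X(t) = 1/(1 - t)
D^2[M](t) = -2/(t^3 - 3*t^2 + 3*t - 1)

E[X^2] = D^2[M](0) = 2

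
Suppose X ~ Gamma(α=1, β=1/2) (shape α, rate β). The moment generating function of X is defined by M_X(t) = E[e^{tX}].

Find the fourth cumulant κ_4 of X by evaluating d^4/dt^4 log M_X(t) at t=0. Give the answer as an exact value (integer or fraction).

M_X(t) = 1/(2*(1/2 - t))
K_X(t) = log M_X(t) = -log(1/2 - t) - log(2)
K′(t) = -2/(2*t - 1)
K′′(t) = 4/(4*t^2 - 4*t + 1)
K′′′(t) = -16/(8*t^3 - 12*t^2 + 6*t - 1)
K′′′′(t) = 96/(16*t^4 - 32*t^3 + 24*t^2 - 8*t + 1)

κ_4 = K′′′′(0) = 96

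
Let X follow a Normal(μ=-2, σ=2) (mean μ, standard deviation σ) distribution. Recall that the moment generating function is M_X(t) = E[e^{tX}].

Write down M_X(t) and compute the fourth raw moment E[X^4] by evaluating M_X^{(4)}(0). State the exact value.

M_X(t) = e^(2*t^2 - 2*t)
M^(4)(t) = (256*t^4*e^(2*t^2) - 512*t^3*e^(2*t^2) + 768*t^2*e^(2*t^2) - 512*t*e^(2*t^2) + 160*e^(2*t^2))*e^(-2*t)

E[X^4] = M^(4)(0) = 160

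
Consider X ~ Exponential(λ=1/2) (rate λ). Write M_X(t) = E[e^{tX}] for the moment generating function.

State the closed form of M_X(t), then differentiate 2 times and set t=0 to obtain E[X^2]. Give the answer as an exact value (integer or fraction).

M_X(t) = 1/(2*(1/2 - t))
dM/dt = 2/(4*t^2 - 4*t + 1)
d^2M/dt^2 = -8/(8*t^3 - 12*t^2 + 6*t - 1)

E[X^2] = d^2M/dt^2 |_{t=0} = 8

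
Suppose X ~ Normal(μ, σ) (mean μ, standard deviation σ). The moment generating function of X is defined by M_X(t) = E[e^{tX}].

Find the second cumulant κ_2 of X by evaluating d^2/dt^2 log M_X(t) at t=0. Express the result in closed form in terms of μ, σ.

M_X(t) = e^(μ*t + σ^2*t^2/2)
K_X(t) = log M_X(t) = μ*t + σ^2*t^2/2
K^(2)(t) = σ^2

κ_2 = K^(2)(0) = σ^2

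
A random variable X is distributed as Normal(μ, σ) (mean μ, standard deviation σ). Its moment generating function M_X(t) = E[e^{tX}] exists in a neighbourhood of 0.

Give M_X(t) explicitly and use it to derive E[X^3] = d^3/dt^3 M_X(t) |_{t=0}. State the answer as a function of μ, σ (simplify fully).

M_X(t) = e^(μ*t + σ^2*t^2/2)
M′(t) = μ*e^(μ*t)*e^(σ^2*t^2/2) + σ^2*t*e^(μ*t)*e^(σ^2*t^2/2)
M′′(t) = μ^2*e^(μ*t)*e^(σ^2*t^2/2) + 2*μ*σ^2*t*e^(μ*t)*e^(σ^2*t^2/2) + σ^4*t^2*e^(μ*t)*e^(σ^2*t^2/2) + σ^2*e^(μ*t)*e^(σ^2*t^2/2)

E[X^3] = M′′′(0) = μ*(μ^2 + 3*σ^2)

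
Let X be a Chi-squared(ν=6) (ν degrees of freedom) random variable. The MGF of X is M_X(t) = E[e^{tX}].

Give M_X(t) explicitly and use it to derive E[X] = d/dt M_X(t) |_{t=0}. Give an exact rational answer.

M_X(t) = (1 - 2*t)^(-3)
dM/dt = 6/(16*t^4 - 32*t^3 + 24*t^2 - 8*t + 1)

E[X] = dM/dt |_{t=0} = 6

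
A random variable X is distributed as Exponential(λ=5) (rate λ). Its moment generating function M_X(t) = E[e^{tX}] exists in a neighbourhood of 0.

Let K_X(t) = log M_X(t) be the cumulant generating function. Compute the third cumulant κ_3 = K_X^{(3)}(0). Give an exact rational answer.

κ_3 = K′′′(0) = 2/125

M_X(t) = 5/(5 - t)
K_X(t) = log M_X(t) = -log(5 - t) + log(5)
K′(t) = -1/(t - 5)
K′′(t) = 1/(t^2 - 10*t + 25)
K′′′(t) = -2/(t^3 - 15*t^2 + 75*t - 125)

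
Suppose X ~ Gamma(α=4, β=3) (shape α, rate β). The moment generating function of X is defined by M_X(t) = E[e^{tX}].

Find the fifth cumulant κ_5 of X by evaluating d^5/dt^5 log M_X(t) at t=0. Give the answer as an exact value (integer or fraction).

M_X(t) = 81/(3 - t)^4
K_X(t) = log M_X(t) = -4*log(3 - t) + 4*log(3)
K^(5)(t) = -96/(t^5 - 15*t^4 + 90*t^3 - 270*t^2 + 405*t - 243)

κ_5 = K^(5)(0) = 32/81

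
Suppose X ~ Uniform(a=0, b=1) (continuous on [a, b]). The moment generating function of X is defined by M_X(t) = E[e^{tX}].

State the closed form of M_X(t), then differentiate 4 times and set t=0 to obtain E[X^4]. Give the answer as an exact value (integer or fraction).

M_X(t) = (e^(t) - 1)/t
M′(t) = (t*e^(t) - e^(t) + 1)/t^2
M′′(t) = (t^2*e^(t) - 2*t*e^(t) + 2*e^(t) - 2)/t^3
M′′′(t) = (t^3*e^(t) - 3*t^2*e^(t) + 6*t*e^(t) - 6*e^(t) + 6)/t^4
M′′′′(t) = (t^4*e^(t) - 4*t^3*e^(t) + 12*t^2*e^(t) - 24*t*e^(t) + 24*e^(t) - 24)/t^5

E[X^4] = M′′′′(0) = 1/5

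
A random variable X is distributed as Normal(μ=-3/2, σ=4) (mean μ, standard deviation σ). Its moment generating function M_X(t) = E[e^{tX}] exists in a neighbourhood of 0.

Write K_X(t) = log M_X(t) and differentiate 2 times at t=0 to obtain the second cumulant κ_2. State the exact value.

M_X(t) = e^(8*t^2 - 3*t/2)
K_X(t) = log M_X(t) = 8*t^2 - 3*t/2
K^(2)(t) = 16

κ_2 = K^(2)(0) = 16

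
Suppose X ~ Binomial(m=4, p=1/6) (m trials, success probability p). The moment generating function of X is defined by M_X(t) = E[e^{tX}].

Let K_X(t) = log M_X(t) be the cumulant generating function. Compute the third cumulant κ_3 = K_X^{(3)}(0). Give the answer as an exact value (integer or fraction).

κ_3 = D^3[K](0) = 10/27

M_X(t) = (e^(t)/6 + 5/6)^4
K_X(t) = log M_X(t) = 4*log(e^(t)/6 + 5/6)
D^3[K](t) = (-20*e^(2*t) + 100*e^(t))/(e^(3*t) + 15*e^(2*t) + 75*e^(t) + 125)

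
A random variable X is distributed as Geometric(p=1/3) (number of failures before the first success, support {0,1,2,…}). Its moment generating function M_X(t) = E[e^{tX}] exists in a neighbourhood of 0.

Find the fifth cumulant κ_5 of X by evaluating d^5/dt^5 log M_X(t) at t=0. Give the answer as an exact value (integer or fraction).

κ_5 = K′′′′′(0) = 2190

M_X(t) = 1/(3*(1 - 2*e^(t)/3))
K_X(t) = log M_X(t) = -log(1 - 2*e^(t)/3) - log(3)
K′(t) = -2*e^(t)/(2*e^(t) - 3)
K′′(t) = 6*e^(t)/(4*e^(2*t) - 12*e^(t) + 9)
K′′′(t) = (-12*e^(2*t) - 18*e^(t))/(8*e^(3*t) - 36*e^(2*t) + 54*e^(t) - 27)
K′′′′(t) = (24*e^(3*t) + 144*e^(2*t) + 54*e^(t))/(16*e^(4*t) - 96*e^(3*t) + 216*e^(2*t) - 216*e^(t) + 81)
K′′′′′(t) = (-48*e^(4*t) - 792*e^(3*t) - 1188*e^(2*t) - 162*e^(t))/(32*e^(5*t) - 240*e^(4*t) + 720*e^(3*t) - 1080*e^(2*t) + 810*e^(t) - 243)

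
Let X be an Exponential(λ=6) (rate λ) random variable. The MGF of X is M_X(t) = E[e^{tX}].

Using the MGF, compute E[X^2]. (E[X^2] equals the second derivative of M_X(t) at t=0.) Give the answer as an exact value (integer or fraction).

E[X^2] = d^2M/dt^2 |_{t=0} = 1/18

M_X(t) = 6/(6 - t)
dM/dt = 6/(t^2 - 12*t + 36)
d^2M/dt^2 = -12/(t^3 - 18*t^2 + 108*t - 216)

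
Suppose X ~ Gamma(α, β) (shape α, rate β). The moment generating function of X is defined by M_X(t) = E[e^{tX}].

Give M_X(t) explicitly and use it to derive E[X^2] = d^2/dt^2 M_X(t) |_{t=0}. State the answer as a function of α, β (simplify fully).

M_X(t) = (β/(β - t))^α
D^2[M](t) = (α^2*β^α*(1/(β - t))^α + α*β^α*(1/(β - t))^α)/(β^2 - 2*β*t + t^2)

E[X^2] = D^2[M](0) = α*(α + 1)/β^2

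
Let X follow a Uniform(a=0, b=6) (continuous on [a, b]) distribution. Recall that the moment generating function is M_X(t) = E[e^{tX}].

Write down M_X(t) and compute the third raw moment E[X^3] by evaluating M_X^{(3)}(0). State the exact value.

E[X^3] = d^3M/dt^3 |_{t=0} = 54

M_X(t) = (e^(6*t) - 1)/(6*t)
dM/dt = (6*t*e^(6*t) - e^(6*t) + 1)/(6*t^2)
d^2M/dt^2 = (18*t^2*e^(6*t) - 6*t*e^(6*t) + e^(6*t) - 1)/(3*t^3)
d^3M/dt^3 = (36*t^3*e^(6*t) - 18*t^2*e^(6*t) + 6*t*e^(6*t) - e^(6*t) + 1)/t^4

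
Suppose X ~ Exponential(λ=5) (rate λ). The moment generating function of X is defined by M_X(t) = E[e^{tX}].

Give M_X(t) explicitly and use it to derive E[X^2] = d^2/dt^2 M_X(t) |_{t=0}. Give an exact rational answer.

M_X(t) = 5/(5 - t)
dM/dt = 5/(t^2 - 10*t + 25)
d^2M/dt^2 = -10/(t^3 - 15*t^2 + 75*t - 125)

E[X^2] = d^2M/dt^2 |_{t=0} = 2/25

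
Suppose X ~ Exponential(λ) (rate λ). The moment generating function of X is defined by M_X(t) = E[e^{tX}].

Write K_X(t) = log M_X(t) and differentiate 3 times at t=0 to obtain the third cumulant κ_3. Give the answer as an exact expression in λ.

κ_3 = K′′′(0) = 2/λ^3

M_X(t) = λ/(λ - t)
K_X(t) = log M_X(t) = log(λ) - log(λ - t)
K′(t) = -1/(-λ + t)
K′′(t) = 1/(λ^2 - 2*λ*t + t^2)
K′′′(t) = -2/(-λ^3 + 3*λ^2*t - 3*λ*t^2 + t^3)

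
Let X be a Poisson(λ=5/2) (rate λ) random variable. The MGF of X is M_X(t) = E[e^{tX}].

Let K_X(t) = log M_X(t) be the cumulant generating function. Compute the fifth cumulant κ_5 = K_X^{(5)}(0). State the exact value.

κ_5 = d^5K/dt^5 |_{t=0} = 5/2

M_X(t) = e^(5*e^(t)/2 - 5/2)
K_X(t) = log M_X(t) = 5*e^(t)/2 - 5/2
dK/dt = 5*e^(t)/2
d^2K/dt^2 = 5*e^(t)/2
d^3K/dt^3 = 5*e^(t)/2
d^4K/dt^4 = 5*e^(t)/2
d^5K/dt^5 = 5*e^(t)/2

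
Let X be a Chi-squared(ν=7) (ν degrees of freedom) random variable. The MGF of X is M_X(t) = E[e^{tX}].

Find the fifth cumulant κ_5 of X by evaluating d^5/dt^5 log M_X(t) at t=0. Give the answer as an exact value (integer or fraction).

κ_5 = K′′′′′(0) = 2688

M_X(t) = (1 - 2*t)^(-7/2)
K_X(t) = log M_X(t) = -7*log(1 - 2*t)/2
K′(t) = -7/(2*t - 1)
K′′(t) = 14/(4*t^2 - 4*t + 1)
K′′′(t) = -56/(8*t^3 - 12*t^2 + 6*t - 1)
K′′′′(t) = 336/(16*t^4 - 32*t^3 + 24*t^2 - 8*t + 1)
K′′′′′(t) = -2688/(32*t^5 - 80*t^4 + 80*t^3 - 40*t^2 + 10*t - 1)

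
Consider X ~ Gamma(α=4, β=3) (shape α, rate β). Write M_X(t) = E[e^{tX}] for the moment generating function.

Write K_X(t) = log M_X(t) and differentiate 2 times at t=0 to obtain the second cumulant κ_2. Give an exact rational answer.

κ_2 = d^2K/dt^2 |_{t=0} = 4/9

M_X(t) = 81/(3 - t)^4
K_X(t) = log M_X(t) = -4*log(3 - t) + 4*log(3)
dK/dt = -4/(t - 3)
d^2K/dt^2 = 4/(t^2 - 6*t + 9)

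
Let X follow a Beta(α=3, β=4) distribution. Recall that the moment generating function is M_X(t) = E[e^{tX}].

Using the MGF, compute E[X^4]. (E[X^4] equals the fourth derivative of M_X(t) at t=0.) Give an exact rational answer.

E[X^4] = D^4[M](0) = 1/14

M_X(t) = ₁F₁(3; 7; t)
D^4[M](t) = ₁F₁(7; 11; t)/14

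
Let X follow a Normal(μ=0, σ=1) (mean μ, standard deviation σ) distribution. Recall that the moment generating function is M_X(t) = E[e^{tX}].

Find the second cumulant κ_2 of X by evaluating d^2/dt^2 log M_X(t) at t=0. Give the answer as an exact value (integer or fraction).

κ_2 = K^(2)(0) = 1

M_X(t) = e^(t^2/2)
K_X(t) = log M_X(t) = t^2/2
K^(2)(t) = 1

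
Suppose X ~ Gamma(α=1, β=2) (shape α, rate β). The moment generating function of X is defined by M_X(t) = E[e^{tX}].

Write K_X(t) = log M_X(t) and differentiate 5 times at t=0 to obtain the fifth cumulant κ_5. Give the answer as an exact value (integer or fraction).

M_X(t) = 2/(2 - t)
K_X(t) = log M_X(t) = -log(2 - t) + log(2)
K′(t) = -1/(t - 2)
K′′(t) = 1/(t^2 - 4*t + 4)
K′′′(t) = -2/(t^3 - 6*t^2 + 12*t - 8)
K′′′′(t) = 6/(t^4 - 8*t^3 + 24*t^2 - 32*t + 16)
K′′′′′(t) = -24/(t^5 - 10*t^4 + 40*t^3 - 80*t^2 + 80*t - 32)

κ_5 = K′′′′′(0) = 3/4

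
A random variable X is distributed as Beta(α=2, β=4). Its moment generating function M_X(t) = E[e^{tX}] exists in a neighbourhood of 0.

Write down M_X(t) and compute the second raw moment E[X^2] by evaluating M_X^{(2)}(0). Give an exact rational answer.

M_X(t) = ₁F₁(2; 6; t)
D^2[M](t) = ₁F₁(4; 8; t)/7

E[X^2] = D^2[M](0) = 1/7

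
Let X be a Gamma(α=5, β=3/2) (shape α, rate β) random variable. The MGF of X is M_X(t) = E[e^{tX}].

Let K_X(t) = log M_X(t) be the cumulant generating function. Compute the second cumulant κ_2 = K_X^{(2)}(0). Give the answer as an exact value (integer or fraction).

M_X(t) = 243/(32*(3/2 - t)^5)
K_X(t) = log M_X(t) = -5*log(3/2 - t) - 5*log(2) + 5*log(3)
K^(2)(t) = 20/(4*t^2 - 12*t + 9)

κ_2 = K^(2)(0) = 20/9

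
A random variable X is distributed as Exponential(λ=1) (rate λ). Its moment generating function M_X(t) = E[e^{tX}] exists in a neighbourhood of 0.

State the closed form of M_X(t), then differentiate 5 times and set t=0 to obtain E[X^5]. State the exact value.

M_X(t) = 1/(1 - t)
D^5[M](t) = 120/(t^6 - 6*t^5 + 15*t^4 - 20*t^3 + 15*t^2 - 6*t + 1)

E[X^5] = D^5[M](0) = 120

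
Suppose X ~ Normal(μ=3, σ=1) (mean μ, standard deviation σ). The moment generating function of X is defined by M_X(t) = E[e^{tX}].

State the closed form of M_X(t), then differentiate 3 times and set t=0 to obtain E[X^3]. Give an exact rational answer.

E[X^3] = d^3M/dt^3 |_{t=0} = 36

M_X(t) = e^(t^2/2 + 3*t)
dM/dt = t*e^(3*t)*e^(t^2/2) + 3*e^(3*t)*e^(t^2/2)
d^2M/dt^2 = t^2*e^(3*t)*e^(t^2/2) + 6*t*e^(3*t)*e^(t^2/2) + 10*e^(3*t)*e^(t^2/2)
d^3M/dt^3 = t^3*e^(3*t)*e^(t^2/2) + 9*t^2*e^(3*t)*e^(t^2/2) + 30*t*e^(3*t)*e^(t^2/2) + 36*e^(3*t)*e^(t^2/2)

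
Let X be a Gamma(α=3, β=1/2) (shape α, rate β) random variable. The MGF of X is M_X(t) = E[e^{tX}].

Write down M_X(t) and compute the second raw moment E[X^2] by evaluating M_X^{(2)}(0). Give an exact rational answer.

E[X^2] = M′′(0) = 48

M_X(t) = 1/(8*(1/2 - t)^3)
M′(t) = 6/(16*t^4 - 32*t^3 + 24*t^2 - 8*t + 1)
M′′(t) = -48/(32*t^5 - 80*t^4 + 80*t^3 - 40*t^2 + 10*t - 1)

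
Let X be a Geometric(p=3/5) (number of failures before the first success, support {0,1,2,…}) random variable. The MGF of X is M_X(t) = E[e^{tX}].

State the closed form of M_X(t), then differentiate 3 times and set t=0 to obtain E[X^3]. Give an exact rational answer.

M_X(t) = 3/(5*(1 - 2*e^(t)/5))
M′(t) = 6*e^(t)/(4*e^(2*t) - 20*e^(t) + 25)
M′′(t) = (-12*e^(2*t) - 30*e^(t))/(8*e^(3*t) - 60*e^(2*t) + 150*e^(t) - 125)
M′′′(t) = (24*e^(3*t) + 240*e^(2*t) + 150*e^(t))/(16*e^(4*t) - 160*e^(3*t) + 600*e^(2*t) - 1000*e^(t) + 625)

E[X^3] = M′′′(0) = 46/9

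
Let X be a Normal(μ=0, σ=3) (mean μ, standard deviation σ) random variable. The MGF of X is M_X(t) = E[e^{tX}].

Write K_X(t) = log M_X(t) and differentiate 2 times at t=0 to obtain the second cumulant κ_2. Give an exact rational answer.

M_X(t) = e^(9*t^2/2)
K_X(t) = log M_X(t) = 9*t^2/2
K^(2)(t) = 9

κ_2 = K^(2)(0) = 9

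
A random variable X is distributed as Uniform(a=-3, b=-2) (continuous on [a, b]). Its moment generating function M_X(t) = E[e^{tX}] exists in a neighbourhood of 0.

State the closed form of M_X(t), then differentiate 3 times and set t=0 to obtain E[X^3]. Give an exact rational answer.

M_X(t) = (e^(-2*t) - e^(-3*t))/t
D^3[M](t) = (-8*t^3*e^(t) + 27*t^3 - 12*t^2*e^(t) + 27*t^2 - 12*t*e^(t) + 18*t - 6*e^(t) + 6)*e^(-3*t)/t^4

E[X^3] = D^3[M](0) = -65/4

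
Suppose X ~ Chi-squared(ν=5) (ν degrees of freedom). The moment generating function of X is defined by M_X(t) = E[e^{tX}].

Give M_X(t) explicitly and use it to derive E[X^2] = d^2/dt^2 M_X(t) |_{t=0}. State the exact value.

M_X(t) = (1 - 2*t)^(-5/2)
M^(2)(t) = 35/(16*t^4*√(1 - 2*t) - 32*t^3*√(1 - 2*t) + 24*t^2*√(1 - 2*t) - 8*t*√(1 - 2*t) + √(1 - 2*t))

E[X^2] = M^(2)(0) = 35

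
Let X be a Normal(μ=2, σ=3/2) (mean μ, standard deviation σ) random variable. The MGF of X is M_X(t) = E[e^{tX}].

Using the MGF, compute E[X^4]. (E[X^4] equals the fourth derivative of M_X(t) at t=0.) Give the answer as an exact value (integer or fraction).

E[X^4] = M^(4)(0) = 1363/16

M_X(t) = e^(9*t^2/8 + 2*t)
M^(4)(t) = 6561*t^4*e^(2*t)*e^(9*t^2/8)/256 + 729*t^3*e^(2*t)*e^(9*t^2/8)/8 + 6075*t^2*e^(2*t)*e^(9*t^2/8)/32 + 387*t*e^(2*t)*e^(9*t^2/8)/2 + 1363*e^(2*t)*e^(9*t^2/8)/16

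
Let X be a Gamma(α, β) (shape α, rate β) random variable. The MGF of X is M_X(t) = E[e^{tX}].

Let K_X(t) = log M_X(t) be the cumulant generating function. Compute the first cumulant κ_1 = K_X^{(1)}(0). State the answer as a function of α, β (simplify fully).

κ_1 = K′(0) = α/β

M_X(t) = (β/(β - t))^α
K_X(t) = log M_X(t) = α*(log(β) - log(β - t))
K′(t) = -α/(-β + t)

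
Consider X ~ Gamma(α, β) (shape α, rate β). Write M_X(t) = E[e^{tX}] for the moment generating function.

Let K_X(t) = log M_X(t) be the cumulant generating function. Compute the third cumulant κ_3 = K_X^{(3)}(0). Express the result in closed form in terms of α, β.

κ_3 = D^3[K](0) = 2*α/β^3

M_X(t) = (β/(β - t))^α
K_X(t) = log M_X(t) = α*(log(β) - log(β - t))
D^3[K](t) = -2*α/(-β^3 + 3*β^2*t - 3*β*t^2 + t^3)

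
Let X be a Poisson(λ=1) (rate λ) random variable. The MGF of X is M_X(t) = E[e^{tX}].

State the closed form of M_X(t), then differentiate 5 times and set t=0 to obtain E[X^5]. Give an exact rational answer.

M_X(t) = e^(e^(t) - 1)
D^5[M](t) = (e^(5*t)*e^(e^(t)) + 10*e^(4*t)*e^(e^(t)) + 25*e^(3*t)*e^(e^(t)) + 15*e^(2*t)*e^(e^(t)) + e^(t)*e^(e^(t)))*e^(-1)

E[X^5] = D^5[M](0) = 52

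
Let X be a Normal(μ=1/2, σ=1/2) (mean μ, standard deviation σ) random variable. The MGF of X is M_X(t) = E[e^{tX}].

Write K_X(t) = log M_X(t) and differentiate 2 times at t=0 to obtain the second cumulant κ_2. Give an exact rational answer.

M_X(t) = e^(t^2/8 + t/2)
K_X(t) = log M_X(t) = t^2/8 + t/2
dK/dt = t/4 + 1/2
d^2K/dt^2 = 1/4

κ_2 = d^2K/dt^2 |_{t=0} = 1/4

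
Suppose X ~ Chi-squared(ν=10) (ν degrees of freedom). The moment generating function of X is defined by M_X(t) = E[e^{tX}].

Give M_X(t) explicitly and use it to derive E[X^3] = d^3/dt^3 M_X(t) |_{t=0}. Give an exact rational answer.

E[X^3] = d^3M/dt^3 |_{t=0} = 1680

M_X(t) = (1 - 2*t)^(-5)
dM/dt = 10/(64*t^6 - 192*t^5 + 240*t^4 - 160*t^3 + 60*t^2 - 12*t + 1)
d^2M/dt^2 = -120/(128*t^7 - 448*t^6 + 672*t^5 - 560*t^4 + 280*t^3 - 84*t^2 + 14*t - 1)
d^3M/dt^3 = 1680/(256*t^8 - 1024*t^7 + 1792*t^6 - 1792*t^5 + 1120*t^4 - 448*t^3 + 112*t^2 - 16*t + 1)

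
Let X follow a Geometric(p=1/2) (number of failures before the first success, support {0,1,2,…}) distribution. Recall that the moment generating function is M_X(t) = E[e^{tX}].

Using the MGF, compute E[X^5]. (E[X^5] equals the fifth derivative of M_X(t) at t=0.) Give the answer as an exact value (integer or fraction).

M_X(t) = 1/(2*(1 - e^(t)/2))
M^(5)(t) = (e^(5*t) + 52*e^(4*t) + 264*e^(3*t) + 208*e^(2*t) + 16*e^(t))/(e^(6*t) - 12*e^(5*t) + 60*e^(4*t) - 160*e^(3*t) + 240*e^(2*t) - 192*e^(t) + 64)

E[X^5] = M^(5)(0) = 541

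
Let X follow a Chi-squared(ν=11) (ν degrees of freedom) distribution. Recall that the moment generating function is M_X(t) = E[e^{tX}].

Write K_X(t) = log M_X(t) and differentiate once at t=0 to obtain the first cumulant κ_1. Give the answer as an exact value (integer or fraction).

κ_1 = K^(1)(0) = 11

M_X(t) = (1 - 2*t)^(-11/2)
K_X(t) = log M_X(t) = -11*log(1 - 2*t)/2
K^(1)(t) = -11/(2*t - 1)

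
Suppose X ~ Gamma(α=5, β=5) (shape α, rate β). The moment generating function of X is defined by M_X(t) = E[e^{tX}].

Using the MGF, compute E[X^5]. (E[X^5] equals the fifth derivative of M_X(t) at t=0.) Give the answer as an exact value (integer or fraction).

E[X^5] = M′′′′′(0) = 3024/625

M_X(t) = 3125/(5 - t)^5
M′(t) = 15625/(t^6 - 30*t^5 + 375*t^4 - 2500*t^3 + 9375*t^2 - 18750*t + 15625)
M′′(t) = -93750/(t^7 - 35*t^6 + 525*t^5 - 4375*t^4 + 21875*t^3 - 65625*t^2 + 109375*t - 78125)
M′′′(t) = 656250/(t^8 - 40*t^7 + 700*t^6 - 7000*t^5 + 43750*t^4 - 175000*t^3 + 437500*t^2 - 625000*t + 390625)
M′′′′(t) = -5250000/(t^9 - 45*t^8 + 900*t^7 - 10500*t^6 + 78750*t^5 - 393750*t^4 + 1312500*t^3 - 2812500*t^2 + 3515625*t - 1953125)
M′′′′′(t) = 47250000/(t^10 - 50*t^9 + 1125*t^8 - 15000*t^7 + 131250*t^6 - 787500*t^5 + 3281250*t^4 - 9375000*t^3 + 17578125*t^2 - 19531250*t + 9765625)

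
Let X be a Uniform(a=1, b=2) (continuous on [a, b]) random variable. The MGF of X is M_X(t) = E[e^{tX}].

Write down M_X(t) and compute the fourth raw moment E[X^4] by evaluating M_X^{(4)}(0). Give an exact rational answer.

E[X^4] = d^4M/dt^4 |_{t=0} = 31/5

M_X(t) = (e^(2*t) - e^(t))/t
dM/dt = (2*t*e^(2*t) - t*e^(t) - e^(2*t) + e^(t))/t^2
d^2M/dt^2 = (4*t^2*e^(2*t) - t^2*e^(t) - 4*t*e^(2*t) + 2*t*e^(t) + 2*e^(2*t) - 2*e^(t))/t^3
d^3M/dt^3 = (8*t^3*e^(2*t) - t^3*e^(t) - 12*t^2*e^(2*t) + 3*t^2*e^(t) + 12*t*e^(2*t) - 6*t*e^(t) - 6*e^(2*t) + 6*e^(t))/t^4
d^4M/dt^4 = (16*t^4*e^(2*t) - t^4*e^(t) - 32*t^3*e^(2*t) + 4*t^3*e^(t) + 48*t^2*e^(2*t) - 12*t^2*e^(t) - 48*t*e^(2*t) + 24*t*e^(t) + 24*e^(2*t) - 24*e^(t))/t^5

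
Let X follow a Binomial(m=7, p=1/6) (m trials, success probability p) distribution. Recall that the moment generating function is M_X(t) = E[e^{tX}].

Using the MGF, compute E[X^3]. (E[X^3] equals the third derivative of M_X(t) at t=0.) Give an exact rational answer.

M_X(t) = (e^(t)/6 + 5/6)^7
M′(t) = 7*e^(7*t)/279936 + 35*e^(6*t)/46656 + 875*e^(5*t)/93312 + 4375*e^(4*t)/69984 + 21875*e^(3*t)/93312 + 21875*e^(2*t)/46656 + 109375*e^(t)/279936
M′′(t) = 49*e^(7*t)/279936 + 35*e^(6*t)/7776 + 4375*e^(5*t)/93312 + 4375*e^(4*t)/17496 + 21875*e^(3*t)/31104 + 21875*e^(2*t)/23328 + 109375*e^(t)/279936
M′′′(t) = 343*e^(7*t)/279936 + 35*e^(6*t)/1296 + 21875*e^(5*t)/93312 + 4375*e^(4*t)/4374 + 21875*e^(3*t)/10368 + 21875*e^(2*t)/11664 + 109375*e^(t)/279936

E[X^3] = M′′′(0) = 203/36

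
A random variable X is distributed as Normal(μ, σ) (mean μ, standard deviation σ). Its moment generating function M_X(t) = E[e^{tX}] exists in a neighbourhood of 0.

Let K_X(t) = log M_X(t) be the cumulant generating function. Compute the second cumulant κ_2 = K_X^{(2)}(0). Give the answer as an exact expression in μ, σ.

M_X(t) = e^(μ*t + σ^2*t^2/2)
K_X(t) = log M_X(t) = μ*t + σ^2*t^2/2
D^2[K](t) = σ^2

κ_2 = D^2[K](0) = σ^2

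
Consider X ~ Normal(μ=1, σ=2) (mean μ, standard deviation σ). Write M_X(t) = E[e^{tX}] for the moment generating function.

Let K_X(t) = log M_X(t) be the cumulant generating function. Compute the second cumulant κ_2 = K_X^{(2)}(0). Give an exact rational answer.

M_X(t) = e^(2*t^2 + t)
K_X(t) = log M_X(t) = 2*t^2 + t
dK/dt = 4*t + 1
d^2K/dt^2 = 4

κ_2 = d^2K/dt^2 |_{t=0} = 4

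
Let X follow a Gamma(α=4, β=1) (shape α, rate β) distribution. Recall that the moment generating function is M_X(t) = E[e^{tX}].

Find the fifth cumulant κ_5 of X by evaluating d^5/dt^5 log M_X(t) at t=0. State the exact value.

M_X(t) = (1 - t)^(-4)
K_X(t) = log M_X(t) = -4*log(1 - t)
D^5[K](t) = -96/(t^5 - 5*t^4 + 10*t^3 - 10*t^2 + 5*t - 1)

κ_5 = D^5[K](0) = 96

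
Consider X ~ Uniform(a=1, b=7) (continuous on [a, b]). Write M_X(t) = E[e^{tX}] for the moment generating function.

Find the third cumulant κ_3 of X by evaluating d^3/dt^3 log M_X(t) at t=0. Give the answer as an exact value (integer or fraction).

M_X(t) = (e^(7*t) - e^(t))/(6*t)
K_X(t) = log M_X(t) = -log(t) + log(e^(7*t) - e^(t)) - log(6)
K′(t) = (7*t*e^(6*t) - t - e^(6*t) + 1)/(t*e^(6*t) - t)
K′′(t) = (-36*t^2*e^(6*t) + e^(12*t) - 2*e^(6*t) + 1)/(t^2*e^(12*t) - 2*t^2*e^(6*t) + t^2)
K′′′(t) = (216*t^3*e^(12*t) + 216*t^3*e^(6*t) - 2*e^(18*t) + 6*e^(12*t) - 6*e^(6*t) + 2)/(t^3*e^(18*t) - 3*t^3*e^(12*t) + 3*t^3*e^(6*t) - t^3)

κ_3 = K′′′(0) = 0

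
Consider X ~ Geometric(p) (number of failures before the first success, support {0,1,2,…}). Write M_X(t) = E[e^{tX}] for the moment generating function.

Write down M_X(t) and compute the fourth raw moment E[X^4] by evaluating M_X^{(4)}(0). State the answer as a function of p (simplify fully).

E[X^4] = M^(4)(0) = 1 - 15/p + 50/p^2 - 60/p^3 + 24/p^4

M_X(t) = p/(-(1 - p)*e^(t) + 1)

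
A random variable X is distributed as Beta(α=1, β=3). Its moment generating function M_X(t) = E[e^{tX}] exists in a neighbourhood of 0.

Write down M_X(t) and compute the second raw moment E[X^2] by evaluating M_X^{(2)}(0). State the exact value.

M_X(t) = ₁F₁(1; 4; t)
M′(t) = ₁F₁(2; 5; t)/4
M′′(t) = ₁F₁(3; 6; t)/10

E[X^2] = M′′(0) = 1/10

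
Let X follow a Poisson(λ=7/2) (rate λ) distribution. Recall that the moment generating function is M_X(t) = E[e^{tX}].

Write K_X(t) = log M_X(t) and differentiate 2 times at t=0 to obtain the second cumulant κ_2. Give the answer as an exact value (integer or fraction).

M_X(t) = e^(7*e^(t)/2 - 7/2)
K_X(t) = log M_X(t) = 7*e^(t)/2 - 7/2
D^2[K](t) = 7*e^(t)/2

κ_2 = D^2[K](0) = 7/2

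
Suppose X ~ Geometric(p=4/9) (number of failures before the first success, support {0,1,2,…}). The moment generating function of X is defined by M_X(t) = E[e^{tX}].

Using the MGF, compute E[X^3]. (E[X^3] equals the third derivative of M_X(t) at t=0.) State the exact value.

E[X^3] = M′′′(0) = 715/32

M_X(t) = 4/(9*(1 - 5*e^(t)/9))
M′(t) = 20*e^(t)/(25*e^(2*t) - 90*e^(t) + 81)
M′′(t) = (-100*e^(2*t) - 180*e^(t))/(125*e^(3*t) - 675*e^(2*t) + 1215*e^(t) - 729)
M′′′(t) = (500*e^(3*t) + 3600*e^(2*t) + 1620*e^(t))/(625*e^(4*t) - 4500*e^(3*t) + 12150*e^(2*t) - 14580*e^(t) + 6561)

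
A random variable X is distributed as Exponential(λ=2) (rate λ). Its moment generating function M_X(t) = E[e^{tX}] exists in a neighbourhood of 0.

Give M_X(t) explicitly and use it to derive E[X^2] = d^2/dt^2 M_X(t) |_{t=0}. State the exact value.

M_X(t) = 2/(2 - t)
D^2[M](t) = -4/(t^3 - 6*t^2 + 12*t - 8)

E[X^2] = D^2[M](0) = 1/2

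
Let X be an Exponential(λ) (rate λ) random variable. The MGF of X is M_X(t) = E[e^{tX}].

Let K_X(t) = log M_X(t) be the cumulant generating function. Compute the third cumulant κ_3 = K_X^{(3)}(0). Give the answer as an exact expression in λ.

M_X(t) = λ/(λ - t)
K_X(t) = log M_X(t) = log(λ) - log(λ - t)
D^3[K](t) = -2/(-λ^3 + 3*λ^2*t - 3*λ*t^2 + t^3)

κ_3 = D^3[K](0) = 2/λ^3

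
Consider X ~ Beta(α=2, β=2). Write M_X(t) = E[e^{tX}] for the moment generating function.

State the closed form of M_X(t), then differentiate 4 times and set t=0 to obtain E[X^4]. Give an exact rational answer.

E[X^4] = d^4M/dt^4 |_{t=0} = 1/7

M_X(t) = ₁F₁(2; 4; t)
dM/dt = ₁F₁(3; 5; t)/2
d^2M/dt^2 = 3*₁F₁(4; 6; t)/10
d^3M/dt^3 = ₁F₁(5; 7; t)/5
d^4M/dt^4 = ₁F₁(6; 8; t)/7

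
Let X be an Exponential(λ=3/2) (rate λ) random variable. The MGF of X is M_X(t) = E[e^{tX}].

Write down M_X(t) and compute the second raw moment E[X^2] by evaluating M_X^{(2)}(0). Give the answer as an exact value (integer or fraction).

M_X(t) = 3/(2*(3/2 - t))
M′(t) = 6/(4*t^2 - 12*t + 9)
M′′(t) = -24/(8*t^3 - 36*t^2 + 54*t - 27)

E[X^2] = M′′(0) = 8/9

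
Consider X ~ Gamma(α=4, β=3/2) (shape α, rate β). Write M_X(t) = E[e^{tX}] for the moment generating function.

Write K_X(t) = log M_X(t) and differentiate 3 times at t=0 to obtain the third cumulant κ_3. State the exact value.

κ_3 = K^(3)(0) = 64/27

M_X(t) = 81/(16*(3/2 - t)^4)
K_X(t) = log M_X(t) = -4*log(3/2 - t) - 4*log(2) + 4*log(3)
K^(3)(t) = -64/(8*t^3 - 36*t^2 + 54*t - 27)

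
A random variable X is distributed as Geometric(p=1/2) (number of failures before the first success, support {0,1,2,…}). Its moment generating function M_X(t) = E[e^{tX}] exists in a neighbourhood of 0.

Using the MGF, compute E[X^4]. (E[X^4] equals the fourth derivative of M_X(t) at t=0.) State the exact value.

M_X(t) = 1/(2*(1 - e^(t)/2))
dM/dt = e^(t)/(e^(2*t) - 4*e^(t) + 4)
d^2M/dt^2 = (-e^(2*t) - 2*e^(t))/(e^(3*t) - 6*e^(2*t) + 12*e^(t) - 8)
d^3M/dt^3 = (e^(3*t) + 8*e^(2*t) + 4*e^(t))/(e^(4*t) - 8*e^(3*t) + 24*e^(2*t) - 32*e^(t) + 16)
d^4M/dt^4 = (-e^(4*t) - 22*e^(3*t) - 44*e^(2*t) - 8*e^(t))/(e^(5*t) - 10*e^(4*t) + 40*e^(3*t) - 80*e^(2*t) + 80*e^(t) - 32)

E[X^4] = d^4M/dt^4 |_{t=0} = 75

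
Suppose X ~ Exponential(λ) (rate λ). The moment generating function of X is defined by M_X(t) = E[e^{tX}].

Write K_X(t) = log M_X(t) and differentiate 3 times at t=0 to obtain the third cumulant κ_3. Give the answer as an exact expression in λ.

M_X(t) = λ/(λ - t)
K_X(t) = log M_X(t) = log(λ) - log(λ - t)
K′(t) = -1/(-λ + t)
K′′(t) = 1/(λ^2 - 2*λ*t + t^2)
K′′′(t) = -2/(-λ^3 + 3*λ^2*t - 3*λ*t^2 + t^3)

κ_3 = K′′′(0) = 2/λ^3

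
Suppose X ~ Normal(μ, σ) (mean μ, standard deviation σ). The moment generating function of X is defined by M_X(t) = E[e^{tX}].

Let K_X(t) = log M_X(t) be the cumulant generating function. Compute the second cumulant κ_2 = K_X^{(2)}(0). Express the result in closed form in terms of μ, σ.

M_X(t) = e^(μ*t + σ^2*t^2/2)
K_X(t) = log M_X(t) = μ*t + σ^2*t^2/2
D^2[K](t) = σ^2

κ_2 = D^2[K](0) = σ^2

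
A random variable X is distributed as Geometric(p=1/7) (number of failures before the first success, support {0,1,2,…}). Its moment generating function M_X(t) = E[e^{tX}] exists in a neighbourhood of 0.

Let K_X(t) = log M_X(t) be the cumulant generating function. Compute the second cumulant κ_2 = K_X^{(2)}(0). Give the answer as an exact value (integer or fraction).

M_X(t) = 1/(7*(1 - 6*e^(t)/7))
K_X(t) = log M_X(t) = -log(1 - 6*e^(t)/7) - log(7)
K^(2)(t) = 42*e^(t)/(36*e^(2*t) - 84*e^(t) + 49)

κ_2 = K^(2)(0) = 42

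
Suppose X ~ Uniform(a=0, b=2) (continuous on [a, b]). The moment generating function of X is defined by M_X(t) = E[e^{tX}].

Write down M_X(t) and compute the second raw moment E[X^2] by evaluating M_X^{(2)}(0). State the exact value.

E[X^2] = d^2M/dt^2 |_{t=0} = 4/3

M_X(t) = (e^(2*t) - 1)/(2*t)
dM/dt = (2*t*e^(2*t) - e^(2*t) + 1)/(2*t^2)
d^2M/dt^2 = (2*t^2*e^(2*t) - 2*t*e^(2*t) + e^(2*t) - 1)/t^3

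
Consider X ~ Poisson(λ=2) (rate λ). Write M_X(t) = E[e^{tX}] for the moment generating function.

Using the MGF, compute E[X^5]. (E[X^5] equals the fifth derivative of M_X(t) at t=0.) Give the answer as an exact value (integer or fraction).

E[X^5] = D^5[M](0) = 454

M_X(t) = e^(2*e^(t) - 2)
D^5[M](t) = (32*e^(5*t)*e^(2*e^(t)) + 160*e^(4*t)*e^(2*e^(t)) + 200*e^(3*t)*e^(2*e^(t)) + 60*e^(2*t)*e^(2*e^(t)) + 2*e^(t)*e^(2*e^(t)))*e^(-2)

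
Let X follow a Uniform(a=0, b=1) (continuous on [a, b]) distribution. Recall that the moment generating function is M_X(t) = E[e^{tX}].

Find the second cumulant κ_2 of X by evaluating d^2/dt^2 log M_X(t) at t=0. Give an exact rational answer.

κ_2 = K^(2)(0) = 1/12

M_X(t) = (e^(t) - 1)/t
K_X(t) = log M_X(t) = -log(t) + log(e^(t) - 1)
K^(2)(t) = (-t^2*e^(t) + e^(2*t) - 2*e^(t) + 1)/(t^2*e^(2*t) - 2*t^2*e^(t) + t^2)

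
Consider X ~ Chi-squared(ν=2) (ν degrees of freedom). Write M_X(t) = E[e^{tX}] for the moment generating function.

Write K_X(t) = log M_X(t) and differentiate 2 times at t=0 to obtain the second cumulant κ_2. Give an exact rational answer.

M_X(t) = 1/(1 - 2*t)
K_X(t) = log M_X(t) = -log(1 - 2*t)
K′(t) = -2/(2*t - 1)
K′′(t) = 4/(4*t^2 - 4*t + 1)

κ_2 = K′′(0) = 4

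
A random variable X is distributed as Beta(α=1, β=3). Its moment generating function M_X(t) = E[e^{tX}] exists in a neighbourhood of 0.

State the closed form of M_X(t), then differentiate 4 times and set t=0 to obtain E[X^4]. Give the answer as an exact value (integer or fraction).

E[X^4] = M^(4)(0) = 1/35

M_X(t) = ₁F₁(1; 4; t)
M^(4)(t) = ₁F₁(5; 8; t)/35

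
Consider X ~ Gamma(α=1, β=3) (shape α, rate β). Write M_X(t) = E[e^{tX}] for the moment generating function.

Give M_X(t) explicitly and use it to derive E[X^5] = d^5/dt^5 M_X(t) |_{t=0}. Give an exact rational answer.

M_X(t) = 3/(3 - t)
D^5[M](t) = 360/(t^6 - 18*t^5 + 135*t^4 - 540*t^3 + 1215*t^2 - 1458*t + 729)

E[X^5] = D^5[M](0) = 40/81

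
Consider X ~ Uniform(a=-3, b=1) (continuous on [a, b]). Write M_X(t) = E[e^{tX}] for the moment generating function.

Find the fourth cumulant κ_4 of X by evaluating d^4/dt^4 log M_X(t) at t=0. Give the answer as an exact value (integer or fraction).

κ_4 = K^(4)(0) = -32/15

M_X(t) = (e^(t) - e^(-3*t))/(4*t)
K_X(t) = log M_X(t) = -log(t) + log(e^(t) - e^(-3*t)) - 2*log(2)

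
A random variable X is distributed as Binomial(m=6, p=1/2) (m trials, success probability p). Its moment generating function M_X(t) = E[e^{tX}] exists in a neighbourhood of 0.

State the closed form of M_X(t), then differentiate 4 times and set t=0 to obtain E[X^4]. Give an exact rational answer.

E[X^4] = M′′′′(0) = 168

M_X(t) = (e^(t)/2 + 1/2)^6
M′(t) = 3*e^(6*t)/32 + 15*e^(5*t)/32 + 15*e^(4*t)/16 + 15*e^(3*t)/16 + 15*e^(2*t)/32 + 3*e^(t)/32
M′′(t) = 9*e^(6*t)/16 + 75*e^(5*t)/32 + 15*e^(4*t)/4 + 45*e^(3*t)/16 + 15*e^(2*t)/16 + 3*e^(t)/32
M′′′(t) = 27*e^(6*t)/8 + 375*e^(5*t)/32 + 15*e^(4*t) + 135*e^(3*t)/16 + 15*e^(2*t)/8 + 3*e^(t)/32
M′′′′(t) = 81*e^(6*t)/4 + 1875*e^(5*t)/32 + 60*e^(4*t) + 405*e^(3*t)/16 + 15*e^(2*t)/4 + 3*e^(t)/32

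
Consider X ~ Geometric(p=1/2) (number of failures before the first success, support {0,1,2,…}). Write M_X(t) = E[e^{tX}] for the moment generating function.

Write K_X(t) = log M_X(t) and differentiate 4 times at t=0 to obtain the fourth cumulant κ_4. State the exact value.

M_X(t) = 1/(2*(1 - e^(t)/2))
K_X(t) = log M_X(t) = -log(1 - e^(t)/2) - log(2)
D^4[K](t) = (2*e^(3*t) + 16*e^(2*t) + 8*e^(t))/(e^(4*t) - 8*e^(3*t) + 24*e^(2*t) - 32*e^(t) + 16)

κ_4 = D^4[K](0) = 26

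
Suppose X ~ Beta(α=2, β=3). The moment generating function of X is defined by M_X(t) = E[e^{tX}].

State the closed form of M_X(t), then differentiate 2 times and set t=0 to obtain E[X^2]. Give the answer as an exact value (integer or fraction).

E[X^2] = M′′(0) = 1/5

M_X(t) = ₁F₁(2; 5; t)
M′(t) = 2*₁F₁(3; 6; t)/5
M′′(t) = ₁F₁(4; 7; t)/5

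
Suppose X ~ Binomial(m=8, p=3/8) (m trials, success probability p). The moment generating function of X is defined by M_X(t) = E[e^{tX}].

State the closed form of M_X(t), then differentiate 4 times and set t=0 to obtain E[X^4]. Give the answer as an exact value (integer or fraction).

E[X^4] = D^4[M](0) = 50601/256

M_X(t) = (3*e^(t)/8 + 5/8)^8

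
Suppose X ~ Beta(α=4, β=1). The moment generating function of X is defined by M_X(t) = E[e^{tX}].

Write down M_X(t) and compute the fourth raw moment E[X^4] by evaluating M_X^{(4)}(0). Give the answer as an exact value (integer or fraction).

M_X(t) = ₁F₁(4; 5; t)
D^4[M](t) = ₁F₁(8; 9; t)/2

E[X^4] = D^4[M](0) = 1/2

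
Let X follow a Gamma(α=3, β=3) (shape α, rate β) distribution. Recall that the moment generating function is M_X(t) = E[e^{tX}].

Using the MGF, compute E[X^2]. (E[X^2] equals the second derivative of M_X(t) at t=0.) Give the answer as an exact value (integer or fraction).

E[X^2] = M^(2)(0) = 4/3

M_X(t) = 27/(3 - t)^3
M^(2)(t) = -324/(t^5 - 15*t^4 + 90*t^3 - 270*t^2 + 405*t - 243)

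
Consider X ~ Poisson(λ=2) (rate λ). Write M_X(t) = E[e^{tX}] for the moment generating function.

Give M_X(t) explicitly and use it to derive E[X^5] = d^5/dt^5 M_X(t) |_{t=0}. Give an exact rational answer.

E[X^5] = M^(5)(0) = 454

M_X(t) = e^(2*e^(t) - 2)
M^(5)(t) = (32*e^(5*t)*e^(2*e^(t)) + 160*e^(4*t)*e^(2*e^(t)) + 200*e^(3*t)*e^(2*e^(t)) + 60*e^(2*t)*e^(2*e^(t)) + 2*e^(t)*e^(2*e^(t)))*e^(-2)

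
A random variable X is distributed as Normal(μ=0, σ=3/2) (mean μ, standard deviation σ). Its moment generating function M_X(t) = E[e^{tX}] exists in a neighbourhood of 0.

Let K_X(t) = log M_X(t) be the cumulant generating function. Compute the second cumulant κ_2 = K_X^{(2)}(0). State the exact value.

κ_2 = D^2[K](0) = 9/4

M_X(t) = e^(9*t^2/8)
K_X(t) = log M_X(t) = 9*t^2/8
D^2[K](t) = 9/4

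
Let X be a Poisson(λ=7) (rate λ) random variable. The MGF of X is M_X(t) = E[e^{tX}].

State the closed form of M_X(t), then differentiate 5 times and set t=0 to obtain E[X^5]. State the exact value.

E[X^5] = M^(5)(0) = 50134

M_X(t) = e^(7*e^(t) - 7)
M^(5)(t) = (16807*e^(5*t)*e^(7*e^(t)) + 24010*e^(4*t)*e^(7*e^(t)) + 8575*e^(3*t)*e^(7*e^(t)) + 735*e^(2*t)*e^(7*e^(t)) + 7*e^(t)*e^(7*e^(t)))*e^(-7)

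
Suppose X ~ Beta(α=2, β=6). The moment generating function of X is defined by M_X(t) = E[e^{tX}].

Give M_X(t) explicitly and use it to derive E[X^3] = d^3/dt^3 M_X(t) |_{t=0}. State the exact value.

M_X(t) = ₁F₁(2; 8; t)
dM/dt = ₁F₁(3; 9; t)/4
d^2M/dt^2 = ₁F₁(4; 10; t)/12
d^3M/dt^3 = ₁F₁(5; 11; t)/30

E[X^3] = d^3M/dt^3 |_{t=0} = 1/30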